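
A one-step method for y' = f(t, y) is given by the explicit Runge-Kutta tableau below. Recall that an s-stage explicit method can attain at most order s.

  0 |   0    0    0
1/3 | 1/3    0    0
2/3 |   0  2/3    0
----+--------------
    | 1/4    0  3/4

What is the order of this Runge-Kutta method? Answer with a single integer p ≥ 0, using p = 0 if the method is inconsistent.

3

b = (1/4, 0, 3/4)
c = (0, 1/3, 2/3)
Ac = (0, 0, 2/9)
Σ b_i: 1/4·1 + 3/4·1 = 1 ✓
b·c: 3/4·2/3 = 1/2 ✓
b·c²: 3/4·4/9 = 1/3 ✓
b·Ac: 3/4·2/9 = 1/6 ✓; 3 stages ⇒ order 3.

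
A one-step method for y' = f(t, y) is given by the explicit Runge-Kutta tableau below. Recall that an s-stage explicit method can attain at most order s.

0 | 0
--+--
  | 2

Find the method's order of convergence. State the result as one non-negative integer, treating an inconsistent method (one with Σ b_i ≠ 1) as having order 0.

b = (2)
c = (0)
Σ b_i: 2·1 = 2 ≠ 1 ⇒ order 0.

0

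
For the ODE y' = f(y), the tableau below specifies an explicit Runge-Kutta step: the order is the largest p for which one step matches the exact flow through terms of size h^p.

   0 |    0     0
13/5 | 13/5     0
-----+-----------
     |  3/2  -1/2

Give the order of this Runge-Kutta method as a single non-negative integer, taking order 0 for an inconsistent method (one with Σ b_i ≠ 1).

1

b = (3/2, -1/2)
c = (0, 13/5)
Σ b_i: 3/2·1 + (-1/2)·1 = 1 ✓
b·c: (-1/2)·13/5 = -13/10 ≠ 1/2 ⇒ order 1.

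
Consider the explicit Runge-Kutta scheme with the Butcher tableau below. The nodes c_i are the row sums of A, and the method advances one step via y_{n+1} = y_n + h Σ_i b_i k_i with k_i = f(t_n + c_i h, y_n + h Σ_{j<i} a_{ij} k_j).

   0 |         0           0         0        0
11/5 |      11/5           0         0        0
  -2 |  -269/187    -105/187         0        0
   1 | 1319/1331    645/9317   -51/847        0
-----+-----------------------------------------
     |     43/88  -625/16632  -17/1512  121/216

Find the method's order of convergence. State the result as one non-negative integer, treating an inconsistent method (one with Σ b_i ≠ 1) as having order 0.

b = (43/88, -625/16632, -17/1512, 121/216)
c = (0, 11/5, -2, 1)
Ac = (0, 0, -21/17, 3/11)
Σ b_i: 43/88·1 + (-625/16632)·1 + (-17/1512)·1 + 121/216·1 = 1 ✓
b·c: (-625/16632)·11/5 + (-17/1512)·(-2) + 121/216·1 = 1/2 ✓
b·c²: (-625/16632)·121/25 + (-17/1512)·4 + 121/216·1 = 1/3 ✓
b·Ac: (-17/1512)·(-21/17) + 121/216·3/11 = 1/6 ✓
b·c³: (-625/16632)·1331/125 + (-17/1512)·(-8) + 121/216·1 = 1/4 ✓
b·(c∘Ac): (-17/1512)·42/17 + 121/216·3/11 = 1/8 ✓
b·Ac²: (-17/1512)·(-231/85) + 121/216·57/605 = 1/12 ✓
b·A²c: 121/216·9/121 = 1/24 ✓; 4 stages ⇒ order 4.

4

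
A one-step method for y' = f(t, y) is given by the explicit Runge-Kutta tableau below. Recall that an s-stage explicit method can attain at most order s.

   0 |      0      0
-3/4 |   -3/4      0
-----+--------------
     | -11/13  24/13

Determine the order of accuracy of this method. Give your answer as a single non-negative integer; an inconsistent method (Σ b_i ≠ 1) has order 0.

1

b = (-11/13, 24/13)
c = (0, -3/4)
Σ b_i: (-11/13)·1 + 24/13·1 = 1 ✓
b·c: 24/13·(-3/4) = -18/13 ≠ 1/2 ⇒ order 1.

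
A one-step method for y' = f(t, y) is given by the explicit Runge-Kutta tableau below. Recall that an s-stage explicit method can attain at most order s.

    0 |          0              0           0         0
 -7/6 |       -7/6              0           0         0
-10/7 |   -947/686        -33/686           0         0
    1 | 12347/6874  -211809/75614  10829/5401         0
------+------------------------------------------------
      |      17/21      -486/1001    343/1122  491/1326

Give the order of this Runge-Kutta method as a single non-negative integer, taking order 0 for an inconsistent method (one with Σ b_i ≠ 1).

4

b = (17/21, -486/1001, 343/1122, 491/1326)
c = (0, -7/6, -10/7, 1)
Ac = (0, 0, 11/196, 793/1964)
Σ b_i: 17/21·1 + (-486/1001)·1 + 343/1122·1 + 491/1326·1 = 1 ✓
b·c: (-486/1001)·(-7/6) + 343/1122·(-10/7) + 491/1326·1 = 1/2 ✓
b·c²: (-486/1001)·49/36 + 343/1122·100/49 + 491/1326·1 = 1/3 ✓
b·Ac: 343/1122·11/196 + 491/1326·793/1964 = 1/6 ✓
b·c³: (-486/1001)·(-343/216) + 343/1122·(-1000/343) + 491/1326·1 = 1/4 ✓
b·(c∘Ac): 343/1122·(-55/686) + 491/1326·793/1964 = 1/8 ✓
b·Ac²: 343/1122·(-11/168) + 491/1326·3289/11784 = 1/12 ✓
b·A²c: 491/1326·221/1964 = 1/24 ✓; 4 stages ⇒ order 4.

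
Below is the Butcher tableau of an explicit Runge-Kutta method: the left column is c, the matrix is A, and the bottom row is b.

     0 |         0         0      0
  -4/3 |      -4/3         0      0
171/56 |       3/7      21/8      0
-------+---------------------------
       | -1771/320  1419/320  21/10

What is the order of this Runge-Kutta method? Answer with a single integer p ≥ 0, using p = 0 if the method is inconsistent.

b = (-1771/320, 1419/320, 21/10)
c = (0, -4/3, 171/56)
Ac = (0, 0, -7/2)
Σ b_i: (-1771/320)·1 + 1419/320·1 + 21/10·1 = 1 ✓
b·c: 1419/320·(-4/3) + 21/10·171/56 = 1/2 ✓
b·c²: 1419/320·16/9 + 21/10·29241/3136 = 369121/13440 ≠ 1/3 ⇒ order 2.
b·Ac: 21/10·(-7/2) = -147/20 ≠ 1/6

2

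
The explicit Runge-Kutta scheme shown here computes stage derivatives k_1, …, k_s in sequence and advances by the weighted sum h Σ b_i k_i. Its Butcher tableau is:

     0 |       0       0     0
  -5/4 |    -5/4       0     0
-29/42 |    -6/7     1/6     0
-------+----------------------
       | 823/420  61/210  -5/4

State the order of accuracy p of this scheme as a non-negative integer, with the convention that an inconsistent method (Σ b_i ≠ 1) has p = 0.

b = (823/420, 61/210, -5/4)
c = (0, -5/4, -29/42)
Ac = (0, 0, -5/24)
Σ b_i: 823/420·1 + 61/210·1 + (-5/4)·1 = 1 ✓
b·c: 61/210·(-5/4) + (-5/4)·(-29/42) = 1/2 ✓
b·c²: 61/210·25/16 + (-5/4)·841/1764 = -2005/14112 ≠ 1/3 ⇒ order 2.
b·Ac: (-5/4)·(-5/24) = 25/96 ≠ 1/6

2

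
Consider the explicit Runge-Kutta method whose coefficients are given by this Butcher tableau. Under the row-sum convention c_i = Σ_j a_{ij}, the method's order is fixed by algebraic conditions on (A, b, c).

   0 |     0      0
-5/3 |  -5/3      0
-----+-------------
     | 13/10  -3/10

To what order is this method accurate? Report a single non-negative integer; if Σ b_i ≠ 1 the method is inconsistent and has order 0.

2

b = (13/10, -3/10)
c = (0, -5/3)
Σ b_i: 13/10·1 + (-3/10)·1 = 1 ✓
b·c: (-3/10)·(-5/3) = 1/2 ✓; 2 stages ⇒ order 2.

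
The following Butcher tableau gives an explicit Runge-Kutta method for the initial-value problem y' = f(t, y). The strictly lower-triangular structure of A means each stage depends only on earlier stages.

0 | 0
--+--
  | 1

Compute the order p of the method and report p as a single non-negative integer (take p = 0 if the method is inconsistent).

1

b = (1)
c = (0)
Σ b_i: 1·1 = 1 ✓; 1 stage ⇒ order 1.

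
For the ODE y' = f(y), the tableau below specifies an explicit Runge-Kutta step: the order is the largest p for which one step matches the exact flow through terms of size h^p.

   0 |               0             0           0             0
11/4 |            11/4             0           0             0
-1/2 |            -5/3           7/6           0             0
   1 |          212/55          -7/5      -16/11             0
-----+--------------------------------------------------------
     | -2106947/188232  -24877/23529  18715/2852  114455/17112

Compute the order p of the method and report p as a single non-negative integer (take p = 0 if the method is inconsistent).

b = (-2106947/188232, -24877/23529, 18715/2852, 114455/17112)
c = (0, 11/4, -1/2, 1)
Ac = (0, 0, 77/24, -687/220)
Σ b_i: (-2106947/188232)·1 + (-24877/23529)·1 + 18715/2852·1 + 114455/17112·1 = 1 ✓
b·c: (-24877/23529)·11/4 + 18715/2852·(-1/2) + 114455/17112·1 = 1/2 ✓
b·c²: (-24877/23529)·121/16 + 18715/2852·1/4 + 114455/17112·1 = 1/3 ✓
b·Ac: 18715/2852·77/24 + 114455/17112·(-687/220) = 1/6 ✓
b·c³: (-24877/23529)·1331/64 + 18715/2852·(-1/8) + 114455/17112·1 = -735589/45632 ≠ 1/4 ⇒ order 3.
b·(c∘Ac): 18715/2852·(-77/48) + 114455/17112·(-687/220) = -4300349/136896 ≠ 1/8
b·Ac²: 18715/2852·847/96 + 114455/17112·(-9637/880) = -262687/17112 ≠ 1/12
b·A²c: 114455/17112·(-14/3) = -801185/25668 ≠ 1/24

3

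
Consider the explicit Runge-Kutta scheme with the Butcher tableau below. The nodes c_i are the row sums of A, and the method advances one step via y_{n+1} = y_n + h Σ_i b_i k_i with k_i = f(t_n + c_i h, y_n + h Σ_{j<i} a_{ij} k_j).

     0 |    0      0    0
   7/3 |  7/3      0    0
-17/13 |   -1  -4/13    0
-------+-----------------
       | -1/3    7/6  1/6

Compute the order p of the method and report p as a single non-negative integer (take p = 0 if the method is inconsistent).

b = (-1/3, 7/6, 1/6)
c = (0, 7/3, -17/13)
Ac = (0, 0, -28/39)
Σ b_i: (-1/3)·1 + 7/6·1 + 1/6·1 = 1 ✓
b·c: 7/6·7/3 + 1/6·(-17/13) = 293/117 ≠ 1/2 ⇒ order 1.

1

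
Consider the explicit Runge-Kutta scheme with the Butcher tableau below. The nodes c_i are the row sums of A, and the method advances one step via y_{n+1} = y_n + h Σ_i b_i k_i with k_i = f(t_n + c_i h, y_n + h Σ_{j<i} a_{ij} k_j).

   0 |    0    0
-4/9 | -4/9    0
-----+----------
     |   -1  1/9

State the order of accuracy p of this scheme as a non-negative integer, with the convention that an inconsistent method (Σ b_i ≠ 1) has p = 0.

0

b = (-1, 1/9)
c = (0, -4/9)
Σ b_i: (-1)·1 + 1/9·1 = -8/9 ≠ 1 ⇒ order 0.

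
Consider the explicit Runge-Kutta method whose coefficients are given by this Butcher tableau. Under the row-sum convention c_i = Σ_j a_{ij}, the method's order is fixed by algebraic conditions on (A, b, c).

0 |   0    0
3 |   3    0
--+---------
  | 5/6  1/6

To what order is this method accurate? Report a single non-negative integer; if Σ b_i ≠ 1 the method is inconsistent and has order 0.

2

b = (5/6, 1/6)
c = (0, 3)
Σ b_i: 5/6·1 + 1/6·1 = 1 ✓
b·c: 1/6·3 = 1/2 ✓; 2 stages ⇒ order 2.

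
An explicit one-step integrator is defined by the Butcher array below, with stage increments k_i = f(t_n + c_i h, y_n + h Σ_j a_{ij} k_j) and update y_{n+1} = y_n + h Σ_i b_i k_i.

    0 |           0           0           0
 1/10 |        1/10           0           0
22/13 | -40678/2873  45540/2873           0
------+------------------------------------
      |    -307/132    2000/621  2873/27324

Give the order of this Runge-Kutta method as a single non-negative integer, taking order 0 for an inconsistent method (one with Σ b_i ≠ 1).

b = (-307/132, 2000/621, 2873/27324)
c = (0, 1/10, 22/13)
Ac = (0, 0, 4554/2873)
Σ b_i: (-307/132)·1 + 2000/621·1 + 2873/27324·1 = 1 ✓
b·c: 2000/621·1/10 + 2873/27324·22/13 = 1/2 ✓
b·c²: 2000/621·1/100 + 2873/27324·484/169 = 1/3 ✓
b·Ac: 2873/27324·4554/2873 = 1/6 ✓; 3 stages ⇒ order 3.

3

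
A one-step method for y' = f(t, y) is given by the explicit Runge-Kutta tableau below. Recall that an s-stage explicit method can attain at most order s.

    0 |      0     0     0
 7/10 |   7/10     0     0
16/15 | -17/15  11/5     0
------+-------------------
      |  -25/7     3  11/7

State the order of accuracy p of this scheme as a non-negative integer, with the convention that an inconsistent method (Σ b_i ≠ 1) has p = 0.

b = (-25/7, 3, 11/7)
c = (0, 7/10, 16/15)
Ac = (0, 0, 77/50)
Σ b_i: (-25/7)·1 + 3·1 + 11/7·1 = 1 ✓
b·c: 3·7/10 + 11/7·16/15 = 793/210 ≠ 1/2 ⇒ order 1.

1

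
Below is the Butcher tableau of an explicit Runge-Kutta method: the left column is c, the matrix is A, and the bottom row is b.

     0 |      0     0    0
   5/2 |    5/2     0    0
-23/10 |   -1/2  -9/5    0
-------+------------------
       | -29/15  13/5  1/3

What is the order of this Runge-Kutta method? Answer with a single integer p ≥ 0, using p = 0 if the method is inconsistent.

1

b = (-29/15, 13/5, 1/3)
c = (0, 5/2, -23/10)
Ac = (0, 0, -9/2)
Σ b_i: (-29/15)·1 + 13/5·1 + 1/3·1 = 1 ✓
b·c: 13/5·5/2 + 1/3·(-23/10) = 86/15 ≠ 1/2 ⇒ order 1.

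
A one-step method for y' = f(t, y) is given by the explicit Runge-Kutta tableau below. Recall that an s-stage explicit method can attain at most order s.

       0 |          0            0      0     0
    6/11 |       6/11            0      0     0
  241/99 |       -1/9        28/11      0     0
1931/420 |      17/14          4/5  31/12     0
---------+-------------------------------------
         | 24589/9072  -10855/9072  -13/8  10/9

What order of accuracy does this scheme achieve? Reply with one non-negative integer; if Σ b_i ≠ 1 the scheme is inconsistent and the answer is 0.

b = (24589/9072, -10855/9072, -13/8, 10/9)
c = (0, 6/11, 241/99, 1931/420)
Ac = (0, 0, 168/121, 39947/5940)
Σ b_i: 24589/9072·1 + (-10855/9072)·1 + (-13/8)·1 + 10/9·1 = 1 ✓
b·c: (-10855/9072)·6/11 + (-13/8)·241/99 + 10/9·1931/420 = 1/2 ✓
b·c²: (-10855/9072)·36/121 + (-13/8)·58081/9801 + 10/9·3728761/176400 = 11788793/873180 ≠ 1/3 ⇒ order 2.
b·Ac: (-13/8)·168/121 + 10/9·39947/5940 = 306739/58806 ≠ 1/6

2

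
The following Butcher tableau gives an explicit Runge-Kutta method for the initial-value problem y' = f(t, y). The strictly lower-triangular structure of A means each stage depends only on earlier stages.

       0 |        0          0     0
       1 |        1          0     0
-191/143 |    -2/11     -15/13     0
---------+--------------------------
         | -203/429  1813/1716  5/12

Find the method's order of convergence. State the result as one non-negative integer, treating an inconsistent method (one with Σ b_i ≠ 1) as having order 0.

b = (-203/429, 1813/1716, 5/12)
c = (0, 1, -191/143)
Ac = (0, 0, -15/13)
Σ b_i: (-203/429)·1 + 1813/1716·1 + 5/12·1 = 1 ✓
b·c: 1813/1716·1 + 5/12·(-191/143) = 1/2 ✓
b·c²: 1813/1716·1 + 5/12·36481/20449 = 110416/61347 ≠ 1/3 ⇒ order 2.
b·Ac: 5/12·(-15/13) = -25/52 ≠ 1/6

2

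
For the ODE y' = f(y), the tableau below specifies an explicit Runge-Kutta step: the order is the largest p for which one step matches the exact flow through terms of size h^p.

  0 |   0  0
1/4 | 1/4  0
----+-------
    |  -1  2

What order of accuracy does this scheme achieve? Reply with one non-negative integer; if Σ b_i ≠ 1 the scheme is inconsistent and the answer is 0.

2

b = (-1, 2)
c = (0, 1/4)
Σ b_i: (-1)·1 + 2·1 = 1 ✓
b·c: 2·1/4 = 1/2 ✓; 2 stages ⇒ order 2.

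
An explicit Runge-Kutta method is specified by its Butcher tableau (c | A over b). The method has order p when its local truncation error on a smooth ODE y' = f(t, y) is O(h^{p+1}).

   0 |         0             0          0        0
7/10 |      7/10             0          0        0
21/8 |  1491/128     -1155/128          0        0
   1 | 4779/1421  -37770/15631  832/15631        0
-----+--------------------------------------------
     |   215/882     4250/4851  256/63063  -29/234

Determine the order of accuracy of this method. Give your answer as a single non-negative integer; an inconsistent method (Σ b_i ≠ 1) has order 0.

4

b = (215/882, 4250/4851, 256/63063, -29/234)
c = (0, 7/10, 21/8, 1)
Ac = (0, 0, -1617/256, -45/29)
Σ b_i: 215/882·1 + 4250/4851·1 + 256/63063·1 + (-29/234)·1 = 1 ✓
b·c: 4250/4851·7/10 + 256/63063·21/8 + (-29/234)·1 = 1/2 ✓
b·c²: 4250/4851·49/100 + 256/63063·441/64 + (-29/234)·1 = 1/3 ✓
b·Ac: 256/63063·(-1617/256) + (-29/234)·(-45/29) = 1/6 ✓
b·c³: 4250/4851·343/1000 + 256/63063·9261/512 + (-29/234)·1 = 1/4 ✓
b·(c∘Ac): 256/63063·(-33957/2048) + (-29/234)·(-45/29) = 1/8 ✓
b·Ac²: 256/63063·(-11319/2560) + (-29/234)·(-237/290) = 1/12 ✓
b·A²c: (-29/234)·(-39/116) = 1/24 ✓; 4 stages ⇒ order 4.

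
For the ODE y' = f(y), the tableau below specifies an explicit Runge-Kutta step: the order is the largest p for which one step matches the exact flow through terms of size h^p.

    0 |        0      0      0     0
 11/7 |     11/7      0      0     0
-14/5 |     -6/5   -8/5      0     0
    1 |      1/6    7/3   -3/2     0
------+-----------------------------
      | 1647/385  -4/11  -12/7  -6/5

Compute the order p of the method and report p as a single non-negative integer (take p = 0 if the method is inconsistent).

1

b = (1647/385, -4/11, -12/7, -6/5)
c = (0, 11/7, -14/5, 1)
Ac = (0, 0, -88/35, 118/15)
Σ b_i: 1647/385·1 + (-4/11)·1 + (-12/7)·1 + (-6/5)·1 = 1 ✓
b·c: (-4/11)·11/7 + (-12/7)·(-14/5) + (-6/5)·1 = 106/35 ≠ 1/2 ⇒ order 1.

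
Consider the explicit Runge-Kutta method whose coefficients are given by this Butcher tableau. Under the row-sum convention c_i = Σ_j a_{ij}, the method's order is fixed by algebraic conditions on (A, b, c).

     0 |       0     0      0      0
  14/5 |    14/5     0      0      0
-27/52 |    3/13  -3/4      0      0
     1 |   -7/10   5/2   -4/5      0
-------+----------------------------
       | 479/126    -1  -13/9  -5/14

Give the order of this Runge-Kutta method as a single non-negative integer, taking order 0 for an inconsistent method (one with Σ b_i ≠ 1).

1

b = (479/126, -1, -13/9, -5/14)
c = (0, 14/5, -27/52, 1)
Ac = (0, 0, -21/10, 482/65)
Σ b_i: 479/126·1 + (-1)·1 + (-13/9)·1 + (-5/14)·1 = 1 ✓
b·c: (-1)·14/5 + (-13/9)·(-27/52) + (-5/14)·1 = -337/140 ≠ 1/2 ⇒ order 1.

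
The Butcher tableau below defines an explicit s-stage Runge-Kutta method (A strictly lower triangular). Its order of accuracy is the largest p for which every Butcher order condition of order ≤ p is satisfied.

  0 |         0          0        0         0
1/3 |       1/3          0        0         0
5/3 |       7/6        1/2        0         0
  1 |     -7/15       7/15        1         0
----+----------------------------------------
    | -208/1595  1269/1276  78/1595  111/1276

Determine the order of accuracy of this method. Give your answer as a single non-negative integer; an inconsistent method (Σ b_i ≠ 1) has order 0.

b = (-208/1595, 1269/1276, 78/1595, 111/1276)
c = (0, 1/3, 5/3, 1)
Ac = (0, 0, 1/6, 82/45)
Σ b_i: (-208/1595)·1 + 1269/1276·1 + 78/1595·1 + 111/1276·1 = 1 ✓
b·c: 1269/1276·1/3 + 78/1595·5/3 + 111/1276·1 = 1/2 ✓
b·c²: 1269/1276·1/9 + 78/1595·25/9 + 111/1276·1 = 1/3 ✓
b·Ac: 78/1595·1/6 + 111/1276·82/45 = 1/6 ✓
b·c³: 1269/1276·1/27 + 78/1595·125/27 + 111/1276·1 = 2011/5742 ≠ 1/4 ⇒ order 3.
b·(c∘Ac): 78/1595·5/18 + 111/1276·82/45 = 549/3190 ≠ 1/8
b·Ac²: 78/1595·1/18 + 111/1276·382/135 = 1429/5742 ≠ 1/12
b·A²c: 111/1276·1/6 = 37/2552 ≠ 1/24

3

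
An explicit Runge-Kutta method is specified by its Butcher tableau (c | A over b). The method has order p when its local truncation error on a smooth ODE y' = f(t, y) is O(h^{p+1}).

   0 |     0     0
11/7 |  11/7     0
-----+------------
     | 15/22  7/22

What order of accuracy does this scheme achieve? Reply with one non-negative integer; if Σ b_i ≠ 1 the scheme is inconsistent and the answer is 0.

b = (15/22, 7/22)
c = (0, 11/7)
Σ b_i: 15/22·1 + 7/22·1 = 1 ✓
b·c: 7/22·11/7 = 1/2 ✓; 2 stages ⇒ order 2.

2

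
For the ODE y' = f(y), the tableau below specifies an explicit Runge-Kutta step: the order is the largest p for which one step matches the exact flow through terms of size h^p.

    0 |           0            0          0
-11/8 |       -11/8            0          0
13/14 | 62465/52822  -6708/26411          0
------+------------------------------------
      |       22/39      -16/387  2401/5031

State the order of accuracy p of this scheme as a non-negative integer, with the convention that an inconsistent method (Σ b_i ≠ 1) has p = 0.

3

b = (22/39, -16/387, 2401/5031)
c = (0, -11/8, 13/14)
Ac = (0, 0, 1677/4802)
Σ b_i: 22/39·1 + (-16/387)·1 + 2401/5031·1 = 1 ✓
b·c: (-16/387)·(-11/8) + 2401/5031·13/14 = 1/2 ✓
b·c²: (-16/387)·121/64 + 2401/5031·169/196 = 1/3 ✓
b·Ac: 2401/5031·1677/4802 = 1/6 ✓; 3 stages ⇒ order 3.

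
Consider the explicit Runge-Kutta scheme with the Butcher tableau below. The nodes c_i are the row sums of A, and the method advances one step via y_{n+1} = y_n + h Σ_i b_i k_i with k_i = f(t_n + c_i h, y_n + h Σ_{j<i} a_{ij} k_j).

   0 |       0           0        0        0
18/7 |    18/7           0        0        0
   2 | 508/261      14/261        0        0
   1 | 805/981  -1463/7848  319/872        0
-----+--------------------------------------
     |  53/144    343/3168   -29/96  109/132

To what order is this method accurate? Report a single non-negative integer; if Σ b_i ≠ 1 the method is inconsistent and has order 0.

4

b = (53/144, 343/3168, -29/96, 109/132)
c = (0, 18/7, 2, 1)
Ac = (0, 0, 4/29, 55/218)
Σ b_i: 53/144·1 + 343/3168·1 + (-29/96)·1 + 109/132·1 = 1 ✓
b·c: 343/3168·18/7 + (-29/96)·2 + 109/132·1 = 1/2 ✓
b·c²: 343/3168·324/49 + (-29/96)·4 + 109/132·1 = 1/3 ✓
b·Ac: (-29/96)·4/29 + 109/132·55/218 = 1/6 ✓
b·c³: 343/3168·5832/343 + (-29/96)·8 + 109/132·1 = 1/4 ✓
b·(c∘Ac): (-29/96)·8/29 + 109/132·55/218 = 1/8 ✓
b·Ac²: (-29/96)·72/203 + 109/132·176/763 = 1/12 ✓
b·A²c: 109/132·11/218 = 1/24 ✓; 4 stages ⇒ order 4.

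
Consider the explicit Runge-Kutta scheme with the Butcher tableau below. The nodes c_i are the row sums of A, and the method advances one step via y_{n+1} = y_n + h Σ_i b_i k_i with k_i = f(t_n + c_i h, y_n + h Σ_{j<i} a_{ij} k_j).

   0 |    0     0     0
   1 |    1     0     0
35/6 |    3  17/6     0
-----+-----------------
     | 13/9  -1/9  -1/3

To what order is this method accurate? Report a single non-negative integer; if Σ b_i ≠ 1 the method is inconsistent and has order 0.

b = (13/9, -1/9, -1/3)
c = (0, 1, 35/6)
Ac = (0, 0, 17/6)
Σ b_i: 13/9·1 + (-1/9)·1 + (-1/3)·1 = 1 ✓
b·c: (-1/9)·1 + (-1/3)·35/6 = -37/18 ≠ 1/2 ⇒ order 1.

1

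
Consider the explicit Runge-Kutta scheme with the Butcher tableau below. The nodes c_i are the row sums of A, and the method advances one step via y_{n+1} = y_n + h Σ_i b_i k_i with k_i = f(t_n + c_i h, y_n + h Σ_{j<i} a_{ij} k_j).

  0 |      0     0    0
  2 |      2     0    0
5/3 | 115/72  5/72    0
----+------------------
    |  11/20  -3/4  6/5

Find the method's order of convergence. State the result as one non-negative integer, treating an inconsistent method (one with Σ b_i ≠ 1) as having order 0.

b = (11/20, -3/4, 6/5)
c = (0, 2, 5/3)
Ac = (0, 0, 5/36)
Σ b_i: 11/20·1 + (-3/4)·1 + 6/5·1 = 1 ✓
b·c: (-3/4)·2 + 6/5·5/3 = 1/2 ✓
b·c²: (-3/4)·4 + 6/5·25/9 = 1/3 ✓
b·Ac: 6/5·5/36 = 1/6 ✓; 3 stages ⇒ order 3.

3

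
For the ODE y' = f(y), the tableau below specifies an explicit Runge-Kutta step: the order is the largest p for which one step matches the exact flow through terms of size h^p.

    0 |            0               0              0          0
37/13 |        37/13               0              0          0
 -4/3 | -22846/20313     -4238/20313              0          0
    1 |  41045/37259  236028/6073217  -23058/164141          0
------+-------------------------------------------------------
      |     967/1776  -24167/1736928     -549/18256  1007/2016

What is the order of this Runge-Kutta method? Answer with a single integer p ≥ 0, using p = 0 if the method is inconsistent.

4

b = (967/1776, -24167/1736928, -549/18256, 1007/2016)
c = (0, 37/13, -4/3, 1)
Ac = (0, 0, -326/549, 300/1007)
Σ b_i: 967/1776·1 + (-24167/1736928)·1 + (-549/18256)·1 + 1007/2016·1 = 1 ✓
b·c: (-24167/1736928)·37/13 + (-549/18256)·(-4/3) + 1007/2016·1 = 1/2 ✓
b·c²: (-24167/1736928)·1369/169 + (-549/18256)·16/9 + 1007/2016·1 = 1/3 ✓
b·Ac: (-549/18256)·(-326/549) + 1007/2016·300/1007 = 1/6 ✓
b·c³: (-24167/1736928)·50653/2197 + (-549/18256)·(-64/27) + 1007/2016·1 = 1/4 ✓
b·(c∘Ac): (-549/18256)·1304/1647 + 1007/2016·300/1007 = 1/8 ✓
b·Ac²: (-549/18256)·(-12062/7137) + 1007/2016·852/13091 = 1/12 ✓
b·A²c: 1007/2016·84/1007 = 1/24 ✓; 4 stages ⇒ order 4.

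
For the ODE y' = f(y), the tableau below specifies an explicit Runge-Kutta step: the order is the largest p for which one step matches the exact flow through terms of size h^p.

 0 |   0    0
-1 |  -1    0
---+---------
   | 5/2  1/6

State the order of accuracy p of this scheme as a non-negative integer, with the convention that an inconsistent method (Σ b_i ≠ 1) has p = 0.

b = (5/2, 1/6)
c = (0, -1)
Σ b_i: 5/2·1 + 1/6·1 = 8/3 ≠ 1 ⇒ order 0.

0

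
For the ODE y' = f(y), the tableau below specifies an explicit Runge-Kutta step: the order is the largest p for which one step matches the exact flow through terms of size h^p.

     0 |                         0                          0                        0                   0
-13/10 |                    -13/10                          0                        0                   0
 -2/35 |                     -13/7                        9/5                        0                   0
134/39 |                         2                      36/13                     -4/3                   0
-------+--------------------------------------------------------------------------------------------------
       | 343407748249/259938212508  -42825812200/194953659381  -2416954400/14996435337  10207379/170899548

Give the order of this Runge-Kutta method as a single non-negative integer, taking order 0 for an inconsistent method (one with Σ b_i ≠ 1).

b = (343407748249/259938212508, -42825812200/194953659381, -2416954400/14996435337, 10207379/170899548)
c = (0, -13/10, -2/35, 134/39)
Ac = (0, 0, -117/50, -74/21)
Σ b_i: 343407748249/259938212508·1 + (-42825812200/194953659381)·1 + (-2416954400/14996435337)·1 + 10207379/170899548·1 = 1 ✓
b·c: (-42825812200/194953659381)·(-13/10) + (-2416954400/14996435337)·(-2/35) + 10207379/170899548·134/39 = 1/2 ✓
b·c²: (-42825812200/194953659381)·169/100 + (-2416954400/14996435337)·4/1225 + 10207379/170899548·17956/1521 = 1/3 ✓
b·Ac: (-2416954400/14996435337)·(-117/50) + 10207379/170899548·(-74/21) = 1/6 ✓
b·c³: (-42825812200/194953659381)·(-2197/1000) + (-2416954400/14996435337)·(-8/42875) + 10207379/170899548·2406104/59319 = 3964815129529/1364675615667 ≠ 1/4 ⇒ order 3.
b·(c∘Ac): (-2416954400/14996435337)·117/875 + 10207379/170899548·(-9916/819) = -1431768259/1922619915 ≠ 1/8
b·Ac²: (-2416954400/14996435337)·1521/500 + 10207379/170899548·17183/3675 = -2103596781/9969140300 ≠ 1/12
b·A²c: 10207379/170899548·78/25 = 132695927/712081450 ≠ 1/24

3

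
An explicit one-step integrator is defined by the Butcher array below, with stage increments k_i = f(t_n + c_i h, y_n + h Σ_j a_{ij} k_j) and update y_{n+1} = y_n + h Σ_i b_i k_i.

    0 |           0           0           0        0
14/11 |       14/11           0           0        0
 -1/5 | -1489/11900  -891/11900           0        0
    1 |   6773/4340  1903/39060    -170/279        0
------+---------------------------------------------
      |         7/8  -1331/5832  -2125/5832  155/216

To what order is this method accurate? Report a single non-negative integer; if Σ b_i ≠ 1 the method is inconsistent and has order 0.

b = (7/8, -1331/5832, -2125/5832, 155/216)
c = (0, 14/11, -1/5, 1)
Ac = (0, 0, -81/850, 57/310)
Σ b_i: 7/8·1 + (-1331/5832)·1 + (-2125/5832)·1 + 155/216·1 = 1 ✓
b·c: (-1331/5832)·14/11 + (-2125/5832)·(-1/5) + 155/216·1 = 1/2 ✓
b·c²: (-1331/5832)·196/121 + (-2125/5832)·1/25 + 155/216·1 = 1/3 ✓
b·Ac: (-2125/5832)·(-81/850) + 155/216·57/310 = 1/6 ✓
b·c³: (-1331/5832)·2744/1331 + (-2125/5832)·(-1/125) + 155/216·1 = 1/4 ✓
b·(c∘Ac): (-2125/5832)·81/4250 + 155/216·57/310 = 1/8 ✓
b·Ac²: (-2125/5832)·(-567/4675) + 155/216·3/55 = 1/12 ✓
b·A²c: 155/216·9/155 = 1/24 ✓; 4 stages ⇒ order 4.

4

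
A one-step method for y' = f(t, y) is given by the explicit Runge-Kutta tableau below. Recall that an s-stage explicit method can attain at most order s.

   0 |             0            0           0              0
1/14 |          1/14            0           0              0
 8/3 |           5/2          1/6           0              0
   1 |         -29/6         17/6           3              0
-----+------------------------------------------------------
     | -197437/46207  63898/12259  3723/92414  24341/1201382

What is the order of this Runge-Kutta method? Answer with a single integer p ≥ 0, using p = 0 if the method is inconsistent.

3

b = (-197437/46207, 63898/12259, 3723/92414, 24341/1201382)
c = (0, 1/14, 8/3, 1)
Ac = (0, 0, 1/84, 689/84)
Σ b_i: (-197437/46207)·1 + 63898/12259·1 + 3723/92414·1 + 24341/1201382·1 = 1 ✓
b·c: 63898/12259·1/14 + 3723/92414·8/3 + 24341/1201382·1 = 1/2 ✓
b·c²: 63898/12259·1/196 + 3723/92414·64/9 + 24341/1201382·1 = 1/3 ✓
b·Ac: 3723/92414·1/84 + 24341/1201382·689/84 = 1/6 ✓
b·c³: 63898/12259·1/2744 + 3723/92414·512/27 + 24341/1201382·1 = 9153527/11644164 ≠ 1/4 ⇒ order 3.
b·(c∘Ac): 3723/92414·2/63 + 24341/1201382·689/84 = 1300001/7762776 ≠ 1/8
b·Ac²: 3723/92414·1/1176 + 24341/1201382·25105/1176 = 21826043/50458044 ≠ 1/12
b·A²c: 24341/1201382·1/28 = 24341/33638696 ≠ 1/24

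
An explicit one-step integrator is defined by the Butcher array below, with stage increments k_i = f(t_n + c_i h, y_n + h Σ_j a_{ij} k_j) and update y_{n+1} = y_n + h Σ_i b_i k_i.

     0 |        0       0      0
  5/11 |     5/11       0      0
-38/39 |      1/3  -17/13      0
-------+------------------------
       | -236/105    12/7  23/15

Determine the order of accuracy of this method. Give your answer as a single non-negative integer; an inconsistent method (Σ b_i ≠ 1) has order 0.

b = (-236/105, 12/7, 23/15)
c = (0, 5/11, -38/39)
Ac = (0, 0, -85/143)
Σ b_i: (-236/105)·1 + 12/7·1 + 23/15·1 = 1 ✓
b·c: 12/7·5/11 + 23/15·(-38/39) = -32198/45045 ≠ 1/2 ⇒ order 1.

1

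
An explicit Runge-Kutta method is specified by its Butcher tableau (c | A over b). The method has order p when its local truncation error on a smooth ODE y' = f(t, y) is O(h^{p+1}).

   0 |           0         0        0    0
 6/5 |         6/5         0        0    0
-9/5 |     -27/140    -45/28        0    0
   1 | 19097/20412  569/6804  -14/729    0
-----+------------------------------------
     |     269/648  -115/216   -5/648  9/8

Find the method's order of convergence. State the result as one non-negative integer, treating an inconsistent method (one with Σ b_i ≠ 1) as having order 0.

4

b = (269/648, -115/216, -5/648, 9/8)
c = (0, 6/5, -9/5, 1)
Ac = (0, 0, -27/14, 17/126)
Σ b_i: 269/648·1 + (-115/216)·1 + (-5/648)·1 + 9/8·1 = 1 ✓
b·c: (-115/216)·6/5 + (-5/648)·(-9/5) + 9/8·1 = 1/2 ✓
b·c²: (-115/216)·36/25 + (-5/648)·81/25 + 9/8·1 = 1/3 ✓
b·Ac: (-5/648)·(-27/14) + 9/8·17/126 = 1/6 ✓
b·c³: (-115/216)·216/125 + (-5/648)·(-729/125) + 9/8·1 = 1/4 ✓
b·(c∘Ac): (-5/648)·243/70 + 9/8·17/126 = 1/8 ✓
b·Ac²: (-5/648)·(-81/35) + 9/8·11/189 = 1/12 ✓
b·A²c: 9/8·1/27 = 1/24 ✓; 4 stages ⇒ order 4.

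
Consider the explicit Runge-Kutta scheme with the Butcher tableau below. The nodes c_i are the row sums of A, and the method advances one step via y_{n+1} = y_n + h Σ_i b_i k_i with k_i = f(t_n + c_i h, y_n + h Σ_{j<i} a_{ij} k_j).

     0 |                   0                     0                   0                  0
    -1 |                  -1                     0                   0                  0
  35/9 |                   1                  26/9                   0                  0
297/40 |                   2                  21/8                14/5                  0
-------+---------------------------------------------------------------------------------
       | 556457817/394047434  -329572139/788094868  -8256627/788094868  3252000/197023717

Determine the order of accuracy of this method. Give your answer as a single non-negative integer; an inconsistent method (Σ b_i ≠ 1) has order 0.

b = (556457817/394047434, -329572139/788094868, -8256627/788094868, 3252000/197023717)
c = (0, -1, 35/9, 297/40)
Ac = (0, 0, -26/9, 595/72)
Σ b_i: 556457817/394047434·1 + (-329572139/788094868)·1 + (-8256627/788094868)·1 + 3252000/197023717·1 = 1 ✓
b·c: (-329572139/788094868)·(-1) + (-8256627/788094868)·35/9 + 3252000/197023717·297/40 = 1/2 ✓
b·c²: (-329572139/788094868)·1 + (-8256627/788094868)·1225/81 + 3252000/197023717·88209/1600 = 1/3 ✓
b·Ac: (-8256627/788094868)·(-26/9) + 3252000/197023717·595/72 = 1/6 ✓
b·c³: (-329572139/788094868)·(-1) + (-8256627/788094868)·42875/729 + 3252000/197023717·26198073/64000 = 50747529085/7737658704 ≠ 1/4 ⇒ order 3.
b·(c∘Ac): (-8256627/788094868)·(-910/81) + 3252000/197023717·3927/64 = 668191790/591071151 ≠ 1/8
b·Ac²: (-8256627/788094868)·26/9 + 3252000/197023717·29141/648 = 688654777/967207338 ≠ 1/12
b·A²c: 3252000/197023717·(-364/45) = -78915200/591071151 ≠ 1/24

3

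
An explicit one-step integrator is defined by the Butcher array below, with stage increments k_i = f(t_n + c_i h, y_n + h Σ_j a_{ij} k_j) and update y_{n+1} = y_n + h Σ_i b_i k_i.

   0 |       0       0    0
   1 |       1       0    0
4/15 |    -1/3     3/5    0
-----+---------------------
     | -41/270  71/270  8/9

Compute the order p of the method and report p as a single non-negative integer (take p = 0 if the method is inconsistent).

2

b = (-41/270, 71/270, 8/9)
c = (0, 1, 4/15)
Ac = (0, 0, 3/5)
Σ b_i: (-41/270)·1 + 71/270·1 + 8/9·1 = 1 ✓
b·c: 71/270·1 + 8/9·4/15 = 1/2 ✓
b·c²: 71/270·1 + 8/9·16/225 = 1321/4050 ≠ 1/3 ⇒ order 2.
b·Ac: 8/9·3/5 = 8/15 ≠ 1/6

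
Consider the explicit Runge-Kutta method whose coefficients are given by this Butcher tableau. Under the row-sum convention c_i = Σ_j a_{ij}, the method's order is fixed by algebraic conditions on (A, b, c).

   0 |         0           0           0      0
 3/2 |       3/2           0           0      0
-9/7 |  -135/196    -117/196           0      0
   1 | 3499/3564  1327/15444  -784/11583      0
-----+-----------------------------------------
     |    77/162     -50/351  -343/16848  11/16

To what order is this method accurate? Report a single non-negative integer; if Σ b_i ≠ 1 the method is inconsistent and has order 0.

4

b = (77/162, -50/351, -343/16848, 11/16)
c = (0, 3/2, -9/7, 1)
Ac = (0, 0, -351/392, 19/88)
Σ b_i: 77/162·1 + (-50/351)·1 + (-343/16848)·1 + 11/16·1 = 1 ✓
b·c: (-50/351)·3/2 + (-343/16848)·(-9/7) + 11/16·1 = 1/2 ✓
b·c²: (-50/351)·9/4 + (-343/16848)·81/49 + 11/16·1 = 1/3 ✓
b·Ac: (-343/16848)·(-351/392) + 11/16·19/88 = 1/6 ✓
b·c³: (-50/351)·27/8 + (-343/16848)·(-729/343) + 11/16·1 = 1/4 ✓
b·(c∘Ac): (-343/16848)·3159/2744 + 11/16·19/88 = 1/8 ✓
b·Ac²: (-343/16848)·(-1053/784) + 11/16·43/528 = 1/12 ✓
b·A²c: 11/16·2/33 = 1/24 ✓; 4 stages ⇒ order 4.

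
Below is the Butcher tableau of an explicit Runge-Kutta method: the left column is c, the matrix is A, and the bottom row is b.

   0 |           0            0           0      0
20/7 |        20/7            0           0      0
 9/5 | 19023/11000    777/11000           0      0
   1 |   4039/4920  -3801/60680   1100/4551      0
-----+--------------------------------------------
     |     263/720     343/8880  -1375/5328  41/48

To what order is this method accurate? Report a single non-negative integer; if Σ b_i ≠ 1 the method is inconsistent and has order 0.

4

b = (263/720, 343/8880, -1375/5328, 41/48)
c = (0, 20/7, 9/5, 1)
Ac = (0, 0, 111/550, 21/82)
Σ b_i: 263/720·1 + 343/8880·1 + (-1375/5328)·1 + 41/48·1 = 1 ✓
b·c: 343/8880·20/7 + (-1375/5328)·9/5 + 41/48·1 = 1/2 ✓
b·c²: 343/8880·400/49 + (-1375/5328)·81/25 + 41/48·1 = 1/3 ✓
b·Ac: (-1375/5328)·111/550 + 41/48·21/82 = 1/6 ✓
b·c³: 343/8880·8000/343 + (-1375/5328)·729/125 + 41/48·1 = 1/4 ✓
b·(c∘Ac): (-1375/5328)·999/2750 + 41/48·21/82 = 1/8 ✓
b·Ac²: (-1375/5328)·222/385 + 41/48·78/287 = 1/12 ✓
b·A²c: 41/48·2/41 = 1/24 ✓; 4 stages ⇒ order 4.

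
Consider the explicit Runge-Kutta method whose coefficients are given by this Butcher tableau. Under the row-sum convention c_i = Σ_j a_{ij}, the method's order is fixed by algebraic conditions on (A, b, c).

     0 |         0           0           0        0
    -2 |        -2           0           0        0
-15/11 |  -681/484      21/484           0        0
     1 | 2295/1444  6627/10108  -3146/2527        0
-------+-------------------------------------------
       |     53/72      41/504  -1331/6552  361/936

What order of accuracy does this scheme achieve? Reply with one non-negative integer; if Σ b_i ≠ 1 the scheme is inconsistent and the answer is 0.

4

b = (53/72, 41/504, -1331/6552, 361/936)
c = (0, -2, -15/11, 1)
Ac = (0, 0, -21/242, 279/722)
Σ b_i: 53/72·1 + 41/504·1 + (-1331/6552)·1 + 361/936·1 = 1 ✓
b·c: 41/504·(-2) + (-1331/6552)·(-15/11) + 361/936·1 = 1/2 ✓
b·c²: 41/504·4 + (-1331/6552)·225/121 + 361/936·1 = 1/3 ✓
b·Ac: (-1331/6552)·(-21/242) + 361/936·279/722 = 1/6 ✓
b·c³: 41/504·(-8) + (-1331/6552)·(-3375/1331) + 361/936·1 = 1/4 ✓
b·(c∘Ac): (-1331/6552)·315/2662 + 361/936·279/722 = 1/8 ✓
b·Ac²: (-1331/6552)·21/121 + 361/936·111/361 = 1/12 ✓
b·A²c: 361/936·39/361 = 1/24 ✓; 4 stages ⇒ order 4.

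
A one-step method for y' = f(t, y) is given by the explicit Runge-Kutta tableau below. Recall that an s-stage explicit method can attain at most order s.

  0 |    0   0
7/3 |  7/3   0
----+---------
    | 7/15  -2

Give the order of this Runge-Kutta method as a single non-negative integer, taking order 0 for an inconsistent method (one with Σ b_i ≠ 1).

0

b = (7/15, -2)
c = (0, 7/3)
Σ b_i: 7/15·1 + (-2)·1 = -23/15 ≠ 1 ⇒ order 0.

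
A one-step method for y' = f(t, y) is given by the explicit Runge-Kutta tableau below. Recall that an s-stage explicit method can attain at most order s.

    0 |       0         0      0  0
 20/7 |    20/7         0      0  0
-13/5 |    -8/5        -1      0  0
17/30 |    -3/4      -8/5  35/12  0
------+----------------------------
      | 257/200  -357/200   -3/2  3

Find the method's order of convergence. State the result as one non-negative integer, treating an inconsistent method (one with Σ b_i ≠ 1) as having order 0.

2

b = (257/200, -357/200, -3/2, 3)
c = (0, 20/7, -13/5, 17/30)
Ac = (0, 0, -20/7, -1021/84)
Σ b_i: 257/200·1 + (-357/200)·1 + (-3/2)·1 + 3·1 = 1 ✓
b·c: (-357/200)·20/7 + (-3/2)·(-13/5) + 3·17/30 = 1/2 ✓
b·c²: (-357/200)·400/49 + (-3/2)·169/25 + 3·289/900 = -49871/2100 ≠ 1/3 ⇒ order 2.
b·Ac: (-3/2)·(-20/7) + 3·(-1021/84) = -901/28 ≠ 1/6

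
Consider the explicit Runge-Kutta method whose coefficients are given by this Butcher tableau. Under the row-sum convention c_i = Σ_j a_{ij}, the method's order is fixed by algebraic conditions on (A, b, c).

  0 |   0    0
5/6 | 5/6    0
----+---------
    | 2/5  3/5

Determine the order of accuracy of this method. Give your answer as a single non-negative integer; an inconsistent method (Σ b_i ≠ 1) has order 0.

2

b = (2/5, 3/5)
c = (0, 5/6)
Σ b_i: 2/5·1 + 3/5·1 = 1 ✓
b·c: 3/5·5/6 = 1/2 ✓; 2 stages ⇒ order 2.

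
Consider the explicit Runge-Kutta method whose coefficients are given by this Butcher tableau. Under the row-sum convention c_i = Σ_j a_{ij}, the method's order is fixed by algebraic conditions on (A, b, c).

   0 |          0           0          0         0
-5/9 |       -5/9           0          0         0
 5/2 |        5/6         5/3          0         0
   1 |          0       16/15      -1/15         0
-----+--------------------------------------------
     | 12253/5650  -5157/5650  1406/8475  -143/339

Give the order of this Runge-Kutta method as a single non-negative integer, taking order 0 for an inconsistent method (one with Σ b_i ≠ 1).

3

b = (12253/5650, -5157/5650, 1406/8475, -143/339)
c = (0, -5/9, 5/2, 1)
Ac = (0, 0, -25/27, -41/54)
Σ b_i: 12253/5650·1 + (-5157/5650)·1 + 1406/8475·1 + (-143/339)·1 = 1 ✓
b·c: (-5157/5650)·(-5/9) + 1406/8475·5/2 + (-143/339)·1 = 1/2 ✓
b·c²: (-5157/5650)·25/81 + 1406/8475·25/4 + (-143/339)·1 = 1/3 ✓
b·Ac: 1406/8475·(-25/27) + (-143/339)·(-41/54) = 1/6 ✓
b·c³: (-5157/5650)·(-125/729) + 1406/8475·125/8 + (-143/339)·1 = 28397/12204 ≠ 1/4 ⇒ order 3.
b·(c∘Ac): 1406/8475·(-125/54) + (-143/339)·(-41/54) = -389/6102 ≠ 1/8
b·Ac²: 1406/8475·125/243 + (-143/339)·(-85/972) = 4475/36612 ≠ 1/12
b·A²c: (-143/339)·5/81 = -715/27459 ≠ 1/24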